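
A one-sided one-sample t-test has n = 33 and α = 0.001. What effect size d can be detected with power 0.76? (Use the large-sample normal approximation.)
d ≈ 0.66

Minimum detectable effect (one-sample t-test, normal approximation):
d = (z_α + z_β) / √n
d = (3.090 + 0.706) / √33
d = 3.797 / 5.745
d ≈ 0.66

By Cohen's convention (0.2 small / 0.5 medium / 0.8 large): medium effect.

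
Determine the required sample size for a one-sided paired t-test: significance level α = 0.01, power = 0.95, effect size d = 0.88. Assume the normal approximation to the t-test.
n = 21 pairs

Sample size formula (paired t-test, normal approximation):
n = ((z_α + z_β) / d)²

z_α = 2.326 (for α = 0.01, one-sided)
z_β = 1.645 (for power = 0.95)
d = 0.88

n = ((2.326 + 1.645) / 0.88)²
n = (4.513)²
n ≈ 20.37
Round up to the next whole number: n = 21 pairs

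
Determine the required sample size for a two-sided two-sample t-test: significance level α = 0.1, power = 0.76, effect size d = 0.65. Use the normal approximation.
n = 27 per group

Sample size formula (two-sample t-test, normal approximation):
n = 2 · ((z_{α/2} + z_β) / d)²

z_{α/2} = 1.645 (for α = 0.1, two-sided)
z_β = 0.706 (for power = 0.76)
d = 0.65

n = 2 · ((1.645 + 0.706) / 0.65)²
n = 2 · (3.617)²
n ≈ 26.17
Round up to the next whole number: n = 27 per group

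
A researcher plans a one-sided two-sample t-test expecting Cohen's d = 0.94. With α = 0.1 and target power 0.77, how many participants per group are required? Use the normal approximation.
n = 10 per group

Sample size formula (two-sample t-test, normal approximation):
n = 2 · ((z_α + z_β) / d)²

z_α = 1.282 (for α = 0.1, one-sided)
z_β = 0.739 (for power = 0.77)
d = 0.94

n = 2 · ((1.282 + 0.739) / 0.94)²
n = 2 · (2.150)²
n ≈ 9.24
Round up to the next whole number: n = 10 per group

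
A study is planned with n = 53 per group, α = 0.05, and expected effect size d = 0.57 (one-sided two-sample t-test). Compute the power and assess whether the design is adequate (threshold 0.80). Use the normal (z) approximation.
Power ≈ 0.90; the study is adequately powered (power ≥ 0.80)

Power calculation (two-sample t-test, normal approximation):
z_β = d · √(n/2) - z_α
z_β = 0.57 · √(53/2) - 1.645
z_β = 0.57 · 5.148 - 1.645
z_β = 1.289

Power = Φ(z_β) = Φ(1.289) ≈ 0.901

Effect size d = 0.57 is medium by Cohen's convention (0.2/0.5/0.8).

Threshold: power ≥ 0.80 is conventionally adequate.
Power ≈ 0.90 → the study is adequately powered (power ≥ 0.80).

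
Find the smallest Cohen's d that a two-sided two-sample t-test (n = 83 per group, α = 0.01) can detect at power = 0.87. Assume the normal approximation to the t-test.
d ≈ 0.57

Minimum detectable effect (two-sample t-test, normal approximation):
d = (z_{α/2} + z_β) / √(n/2)
d = (2.576 + 1.126) / √(83/2)
d = 3.702 / 6.442
d ≈ 0.57

By Cohen's convention (0.2 small / 0.5 medium / 0.8 large): medium effect.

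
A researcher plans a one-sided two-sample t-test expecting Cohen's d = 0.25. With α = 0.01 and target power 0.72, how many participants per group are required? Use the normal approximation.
n = 271 per group

Sample size formula (two-sample t-test, normal approximation):
n = 2 · ((z_α + z_β) / d)²

z_α = 2.326 (for α = 0.01, one-sided)
z_β = 0.583 (for power = 0.72)
d = 0.25

n = 2 · ((2.326 + 0.583) / 0.25)²
n = 2 · (11.636)²
n ≈ 270.79
Round up to the next whole number: n = 271 per group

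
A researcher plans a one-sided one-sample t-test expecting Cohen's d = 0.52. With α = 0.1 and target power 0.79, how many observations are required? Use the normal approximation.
n = 17

Sample size formula (one-sample t-test, normal approximation):
n = ((z_α + z_β) / d)²

z_α = 1.282 (for α = 0.1, one-sided)
z_β = 0.806 (for power = 0.79)
d = 0.52

n = ((1.282 + 0.806) / 0.52)²
n = (4.015)²
n ≈ 16.12
Round up to the next whole number: n = 17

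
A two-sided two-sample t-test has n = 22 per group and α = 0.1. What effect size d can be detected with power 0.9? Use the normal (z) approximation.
d ≈ 0.88

Minimum detectable effect (two-sample t-test, normal approximation):
d = (z_{α/2} + z_β) / √(n/2)
d = (1.645 + 1.282) / √(22/2)
d = 2.926 / 3.317
d ≈ 0.88

By Cohen's convention (0.2 small / 0.5 medium / 0.8 large): large effect.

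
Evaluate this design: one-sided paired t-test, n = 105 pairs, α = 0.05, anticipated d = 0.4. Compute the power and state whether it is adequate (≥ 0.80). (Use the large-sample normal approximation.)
Power ≈ 0.99; the study is adequately powered (power ≥ 0.80)

Power calculation (paired t-test, normal approximation):
z_β = d · √n - z_α
z_β = 0.4 · √105 - 1.645
z_β = 0.4 · 10.247 - 1.645
z_β = 2.454

Power = Φ(z_β) = Φ(2.454) ≈ 0.993

Effect size d = 0.4 is small by Cohen's convention (0.2/0.5/0.8).

Threshold: power ≥ 0.80 is conventionally adequate.
Power ≈ 0.99 → the study is adequately powered (power ≥ 0.80).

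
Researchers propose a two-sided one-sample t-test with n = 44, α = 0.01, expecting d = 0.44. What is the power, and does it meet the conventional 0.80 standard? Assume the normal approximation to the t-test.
Power ≈ 0.63; the study is underpowered (power < 0.80)

Power calculation (one-sample t-test, normal approximation):
z_β = d · √n - z_{α/2}
z_β = 0.44 · √44 - 2.576
z_β = 0.44 · 6.633 - 2.576
z_β = 0.343

Power = Φ(z_β) = Φ(0.343) ≈ 0.634

Effect size d = 0.44 is small by Cohen's convention (0.2/0.5/0.8).

Threshold: power ≥ 0.80 is conventionally adequate.
Power ≈ 0.63 → the study is underpowered (power < 0.80).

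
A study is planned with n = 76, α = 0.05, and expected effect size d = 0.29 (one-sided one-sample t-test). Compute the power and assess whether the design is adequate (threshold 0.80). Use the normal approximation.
Power ≈ 0.81; the study is adequately powered (power ≥ 0.80)

Power calculation (one-sample t-test, normal approximation):
z_β = d · √n - z_α
z_β = 0.29 · √76 - 1.645
z_β = 0.29 · 8.718 - 1.645
z_β = 0.883

Power = Φ(z_β) = Φ(0.883) ≈ 0.811

Effect size d = 0.29 is small by Cohen's convention (0.2/0.5/0.8).

Threshold: power ≥ 0.80 is conventionally adequate.
Power ≈ 0.81 → the study is adequately powered (power ≥ 0.80).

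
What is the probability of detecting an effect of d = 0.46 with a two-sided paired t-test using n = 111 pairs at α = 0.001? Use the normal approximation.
Power ≈ 0.94

Power calculation (paired t-test, normal approximation):
z_β = d · √n - z_{α/2}
z_β = 0.46 · √111 - 3.291
z_β = 0.46 · 10.536 - 3.291
z_β = 1.556

Power = Φ(z_β) = Φ(1.556) ≈ 0.940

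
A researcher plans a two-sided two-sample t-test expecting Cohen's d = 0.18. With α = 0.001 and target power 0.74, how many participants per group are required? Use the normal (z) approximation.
n = 956 per group

Sample size formula (two-sample t-test, normal approximation):
n = 2 · ((z_{α/2} + z_β) / d)²

z_{α/2} = 3.291 (for α = 0.001, two-sided)
z_β = 0.643 (for power = 0.74)
d = 0.18

n = 2 · ((3.291 + 0.643) / 0.18)²
n = 2 · (21.856)²
n ≈ 955.37
Round up to the next whole number: n = 956 per group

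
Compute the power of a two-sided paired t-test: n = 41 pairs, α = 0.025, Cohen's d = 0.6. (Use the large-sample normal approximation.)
Power ≈ 0.95

Power calculation (paired t-test, normal approximation):
z_β = d · √n - z_{α/2}
z_β = 0.6 · √41 - 2.241
z_β = 0.6 · 6.403 - 2.241
z_β = 1.600

Power = Φ(z_β) = Φ(1.600) ≈ 0.945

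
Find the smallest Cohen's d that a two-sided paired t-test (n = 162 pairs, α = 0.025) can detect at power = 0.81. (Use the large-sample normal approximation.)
d ≈ 0.25

Minimum detectable effect (paired t-test, normal approximation):
d = (z_{α/2} + z_β) / √n
d = (2.241 + 0.878) / √162
d = 3.119 / 12.728
d ≈ 0.25

By Cohen's convention (0.2 small / 0.5 medium / 0.8 large): small effect.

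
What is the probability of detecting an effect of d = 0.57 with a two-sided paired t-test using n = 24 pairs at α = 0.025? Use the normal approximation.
Power ≈ 0.71

Power calculation (paired t-test, normal approximation):
z_β = d · √n - z_{α/2}
z_β = 0.57 · √24 - 2.241
z_β = 0.57 · 4.899 - 2.241
z_β = 0.551

Power = Φ(z_β) = Φ(0.551) ≈ 0.709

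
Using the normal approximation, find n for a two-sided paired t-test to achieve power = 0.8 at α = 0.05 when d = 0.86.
n = 11 pairs

Sample size formula (paired t-test, normal approximation):
n = ((z_{α/2} + z_β) / d)²

z_{α/2} = 1.960 (for α = 0.05, two-sided)
z_β = 0.842 (for power = 0.8)
d = 0.86

n = ((1.960 + 0.842) / 0.86)²
n = (3.258)²
n ≈ 10.61
Round up to the next whole number: n = 11 pairs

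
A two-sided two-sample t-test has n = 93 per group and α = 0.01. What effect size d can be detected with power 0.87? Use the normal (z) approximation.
d ≈ 0.54

Minimum detectable effect (two-sample t-test, normal approximation):
d = (z_{α/2} + z_β) / √(n/2)
d = (2.576 + 1.126) / √(93/2)
d = 3.702 / 6.819
d ≈ 0.54

By Cohen's convention (0.2 small / 0.5 medium / 0.8 large): medium effect.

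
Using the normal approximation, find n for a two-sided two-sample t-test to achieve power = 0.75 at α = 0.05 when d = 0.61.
n = 38 per group

Sample size formula (two-sample t-test, normal approximation):
n = 2 · ((z_{α/2} + z_β) / d)²

z_{α/2} = 1.960 (for α = 0.05, two-sided)
z_β = 0.674 (for power = 0.75)
d = 0.61

n = 2 · ((1.960 + 0.674) / 0.61)²
n = 2 · (4.318)²
n ≈ 37.29
Round up to the next whole number: n = 38 per group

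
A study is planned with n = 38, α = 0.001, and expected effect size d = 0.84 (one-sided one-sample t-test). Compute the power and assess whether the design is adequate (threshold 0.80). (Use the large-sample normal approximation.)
Power ≈ 0.98; the study is adequately powered (power ≥ 0.80)

Power calculation (one-sample t-test, normal approximation):
z_β = d · √n - z_α
z_β = 0.84 · √38 - 3.090
z_β = 0.84 · 6.164 - 3.090
z_β = 2.088

Power = Φ(z_β) = Φ(2.088) ≈ 0.982

Effect size d = 0.84 is large by Cohen's convention (0.2/0.5/0.8).

Threshold: power ≥ 0.80 is conventionally adequate.
Power ≈ 0.98 → the study is adequately powered (power ≥ 0.80).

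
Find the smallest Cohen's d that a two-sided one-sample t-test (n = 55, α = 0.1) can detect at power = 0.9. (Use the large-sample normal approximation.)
d ≈ 0.39

Minimum detectable effect (one-sample t-test, normal approximation):
d = (z_{α/2} + z_β) / √n
d = (1.645 + 1.282) / √55
d = 2.926 / 7.416
d ≈ 0.39

By Cohen's convention (0.2 small / 0.5 medium / 0.8 large): small effect.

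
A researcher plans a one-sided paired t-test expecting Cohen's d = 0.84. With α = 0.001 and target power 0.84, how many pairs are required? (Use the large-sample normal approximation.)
n = 24 pairs

Sample size formula (paired t-test, normal approximation):
n = ((z_α + z_β) / d)²

z_α = 3.090 (for α = 0.001, one-sided)
z_β = 0.994 (for power = 0.84)
d = 0.84

n = ((3.090 + 0.994) / 0.84)²
n = (4.862)²
n ≈ 23.64
Round up to the next whole number: n = 24 pairs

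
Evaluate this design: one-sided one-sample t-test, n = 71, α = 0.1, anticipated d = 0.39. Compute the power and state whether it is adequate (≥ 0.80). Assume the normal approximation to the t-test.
Power ≈ 0.98; the study is adequately powered (power ≥ 0.80)

Power calculation (one-sample t-test, normal approximation):
z_β = d · √n - z_α
z_β = 0.39 · √71 - 1.282
z_β = 0.39 · 8.426 - 1.282
z_β = 2.005

Power = Φ(z_β) = Φ(2.005) ≈ 0.977

Effect size d = 0.39 is small by Cohen's convention (0.2/0.5/0.8).

Threshold: power ≥ 0.80 is conventionally adequate.
Power ≈ 0.98 → the study is adequately powered (power ≥ 0.80).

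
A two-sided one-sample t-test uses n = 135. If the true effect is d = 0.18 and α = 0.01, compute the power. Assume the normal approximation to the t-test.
Power ≈ 0.31

Power calculation (one-sample t-test, normal approximation):
z_β = d · √n - z_{α/2}
z_β = 0.18 · √135 - 2.576
z_β = 0.18 · 11.619 - 2.576
z_β = -0.484

Power = Φ(z_β) = Φ(-0.484) ≈ 0.314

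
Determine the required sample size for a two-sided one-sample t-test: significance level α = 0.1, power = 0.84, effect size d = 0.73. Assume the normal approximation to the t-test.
n = 14

Sample size formula (one-sample t-test, normal approximation):
n = ((z_{α/2} + z_β) / d)²

z_{α/2} = 1.645 (for α = 0.1, two-sided)
z_β = 0.994 (for power = 0.84)
d = 0.73

n = ((1.645 + 0.994) / 0.73)²
n = (3.615)²
n ≈ 13.07
Round up to the next whole number: n = 14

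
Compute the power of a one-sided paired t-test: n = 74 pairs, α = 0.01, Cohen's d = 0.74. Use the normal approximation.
Power ≈ 1.00

Power calculation (paired t-test, normal approximation):
z_β = d · √n - z_α
z_β = 0.74 · √74 - 2.326
z_β = 0.74 · 8.602 - 2.326
z_β = 4.039

Power = Φ(z_β) = Φ(4.039) ≈ 1.000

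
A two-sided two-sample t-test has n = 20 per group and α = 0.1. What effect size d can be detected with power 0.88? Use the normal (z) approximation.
d ≈ 0.89

Minimum detectable effect (two-sample t-test, normal approximation):
d = (z_{α/2} + z_β) / √(n/2)
d = (1.645 + 1.175) / √(20/2)
d = 2.820 / 3.162
d ≈ 0.89

By Cohen's convention (0.2 small / 0.5 medium / 0.8 large): large effect.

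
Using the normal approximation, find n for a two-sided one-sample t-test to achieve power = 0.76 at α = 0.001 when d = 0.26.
n = 237

Sample size formula (one-sample t-test, normal approximation):
n = ((z_{α/2} + z_β) / d)²

z_{α/2} = 3.291 (for α = 0.001, two-sided)
z_β = 0.706 (for power = 0.76)
d = 0.26

n = ((3.291 + 0.706) / 0.26)²
n = (15.373)²
n ≈ 236.33
Round up to the next whole number: n = 237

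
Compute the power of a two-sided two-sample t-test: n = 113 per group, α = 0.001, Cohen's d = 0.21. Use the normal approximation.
Power ≈ 0.04

Power calculation (two-sample t-test, normal approximation):
z_β = d · √(n/2) - z_{α/2}
z_β = 0.21 · √(113/2) - 3.291
z_β = 0.21 · 7.517 - 3.291
z_β = -1.712

Power = Φ(z_β) = Φ(-1.712) ≈ 0.043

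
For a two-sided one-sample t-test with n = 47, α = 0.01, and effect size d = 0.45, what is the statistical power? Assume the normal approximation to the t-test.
Power ≈ 0.69

Power calculation (one-sample t-test, normal approximation):
z_β = d · √n - z_{α/2}
z_β = 0.45 · √47 - 2.576
z_β = 0.45 · 6.856 - 2.576
z_β = 0.509

Power = Φ(z_β) = Φ(0.509) ≈ 0.695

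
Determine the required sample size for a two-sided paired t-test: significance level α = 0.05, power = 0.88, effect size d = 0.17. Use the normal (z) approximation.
n = 341 pairs

Sample size formula (paired t-test, normal approximation):
n = ((z_{α/2} + z_β) / d)²

z_{α/2} = 1.960 (for α = 0.05, two-sided)
z_β = 1.175 (for power = 0.88)
d = 0.17

n = ((1.960 + 1.175) / 0.17)²
n = (18.441)²
n ≈ 340.07
Round up to the next whole number: n = 341 pairs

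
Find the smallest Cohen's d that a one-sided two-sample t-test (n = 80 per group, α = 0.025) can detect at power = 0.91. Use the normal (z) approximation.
d ≈ 0.52

Minimum detectable effect (two-sample t-test, normal approximation):
d = (z_α + z_β) / √(n/2)
d = (1.960 + 1.341) / √(80/2)
d = 3.301 / 6.325
d ≈ 0.52

By Cohen's convention (0.2 small / 0.5 medium / 0.8 large): medium effect.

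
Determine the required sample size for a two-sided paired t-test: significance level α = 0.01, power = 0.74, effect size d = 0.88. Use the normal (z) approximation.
n = 14 pairs

Sample size formula (paired t-test, normal approximation):
n = ((z_{α/2} + z_β) / d)²

z_{α/2} = 2.576 (for α = 0.01, two-sided)
z_β = 0.643 (for power = 0.74)
d = 0.88

n = ((2.576 + 0.643) / 0.88)²
n = (3.658)²
n ≈ 13.38
Round up to the next whole number: n = 14 pairs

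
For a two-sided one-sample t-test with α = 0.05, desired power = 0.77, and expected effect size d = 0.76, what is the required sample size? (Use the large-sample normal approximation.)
n = 13

Sample size formula (one-sample t-test, normal approximation):
n = ((z_{α/2} + z_β) / d)²

z_{α/2} = 1.960 (for α = 0.05, two-sided)
z_β = 0.739 (for power = 0.77)
d = 0.76

n = ((1.960 + 0.739) / 0.76)²
n = (3.551)²
n ≈ 12.61
Round up to the next whole number: n = 13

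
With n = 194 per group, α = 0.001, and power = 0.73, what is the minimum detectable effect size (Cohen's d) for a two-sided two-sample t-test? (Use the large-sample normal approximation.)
d ≈ 0.40

Minimum detectable effect (two-sample t-test, normal approximation):
d = (z_{α/2} + z_β) / √(n/2)
d = (3.291 + 0.613) / √(194/2)
d = 3.903 / 9.849
d ≈ 0.40

By Cohen's convention (0.2 small / 0.5 medium / 0.8 large): small effect.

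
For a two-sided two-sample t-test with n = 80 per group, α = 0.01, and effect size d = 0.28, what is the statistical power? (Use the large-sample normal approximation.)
Power ≈ 0.21

Power calculation (two-sample t-test, normal approximation):
z_β = d · √(n/2) - z_{α/2}
z_β = 0.28 · √(80/2) - 2.576
z_β = 0.28 · 6.325 - 2.576
z_β = -0.805

Power = Φ(z_β) = Φ(-0.805) ≈ 0.210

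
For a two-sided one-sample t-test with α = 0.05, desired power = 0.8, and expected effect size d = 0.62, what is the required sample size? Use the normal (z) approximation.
n = 21

Sample size formula (one-sample t-test, normal approximation):
n = ((z_{α/2} + z_β) / d)²

z_{α/2} = 1.960 (for α = 0.05, two-sided)
z_β = 0.842 (for power = 0.8)
d = 0.62

n = ((1.960 + 0.842) / 0.62)²
n = (4.519)²
n ≈ 20.42
Round up to the next whole number: n = 21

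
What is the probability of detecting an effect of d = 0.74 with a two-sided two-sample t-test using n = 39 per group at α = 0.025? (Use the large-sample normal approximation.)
Power ≈ 0.85

Power calculation (two-sample t-test, normal approximation):
z_β = d · √(n/2) - z_{α/2}
z_β = 0.74 · √(39/2) - 2.241
z_β = 0.74 · 4.416 - 2.241
z_β = 1.026

Power = Φ(z_β) = Φ(1.026) ≈ 0.848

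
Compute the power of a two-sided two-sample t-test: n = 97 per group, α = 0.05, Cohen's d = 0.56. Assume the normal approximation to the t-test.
Power ≈ 0.97

Power calculation (two-sample t-test, normal approximation):
z_β = d · √(n/2) - z_{α/2}
z_β = 0.56 · √(97/2) - 1.960
z_β = 0.56 · 6.964 - 1.960
z_β = 1.940

Power = Φ(z_β) = Φ(1.940) ≈ 0.974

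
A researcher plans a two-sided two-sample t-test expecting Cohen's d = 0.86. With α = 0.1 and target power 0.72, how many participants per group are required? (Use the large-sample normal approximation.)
n = 14 per group

Sample size formula (two-sample t-test, normal approximation):
n = 2 · ((z_{α/2} + z_β) / d)²

z_{α/2} = 1.645 (for α = 0.1, two-sided)
z_β = 0.583 (for power = 0.72)
d = 0.86

n = 2 · ((1.645 + 0.583) / 0.86)²
n = 2 · (2.591)²
n ≈ 13.43
Round up to the next whole number: n = 14 per group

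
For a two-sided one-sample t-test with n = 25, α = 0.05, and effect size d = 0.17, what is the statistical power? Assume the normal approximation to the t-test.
Power ≈ 0.13

Power calculation (one-sample t-test, normal approximation):
z_β = d · √n - z_{α/2}
z_β = 0.17 · √25 - 1.960
z_β = 0.17 · 5.000 - 1.960
z_β = -1.110

Power = Φ(z_β) = Φ(-1.110) ≈ 0.134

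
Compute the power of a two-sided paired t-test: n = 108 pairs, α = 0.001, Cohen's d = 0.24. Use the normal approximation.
Power ≈ 0.21

Power calculation (paired t-test, normal approximation):
z_β = d · √n - z_{α/2}
z_β = 0.24 · √108 - 3.291
z_β = 0.24 · 10.392 - 3.291
z_β = -0.796

Power = Φ(z_β) = Φ(-0.796) ≈ 0.213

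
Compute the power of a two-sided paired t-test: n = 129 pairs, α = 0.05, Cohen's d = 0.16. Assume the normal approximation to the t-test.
Power ≈ 0.44

Power calculation (paired t-test, normal approximation):
z_β = d · √n - z_{α/2}
z_β = 0.16 · √129 - 1.960
z_β = 0.16 · 11.358 - 1.960
z_β = -0.143

Power = Φ(z_β) = Φ(-0.143) ≈ 0.443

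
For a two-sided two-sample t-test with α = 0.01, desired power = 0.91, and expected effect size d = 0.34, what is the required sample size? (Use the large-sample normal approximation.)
n = 266 per group

Sample size formula (two-sample t-test, normal approximation):
n = 2 · ((z_{α/2} + z_β) / d)²

z_{α/2} = 2.576 (for α = 0.01, two-sided)
z_β = 1.341 (for power = 0.91)
d = 0.34

n = 2 · ((2.576 + 1.341) / 0.34)²
n = 2 · (11.521)²
n ≈ 265.47
Round up to the next whole number: n = 266 per group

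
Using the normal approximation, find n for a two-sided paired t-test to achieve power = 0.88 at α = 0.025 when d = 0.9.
n = 15 pairs

Sample size formula (paired t-test, normal approximation):
n = ((z_{α/2} + z_β) / d)²

z_{α/2} = 2.241 (for α = 0.025, two-sided)
z_β = 1.175 (for power = 0.88)
d = 0.9

n = ((2.241 + 1.175) / 0.9)²
n = (3.796)²
n ≈ 14.41
Round up to the next whole number: n = 15 pairs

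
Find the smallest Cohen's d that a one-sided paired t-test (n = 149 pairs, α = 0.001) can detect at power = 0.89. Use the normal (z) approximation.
d ≈ 0.35

Minimum detectable effect (paired t-test, normal approximation):
d = (z_α + z_β) / √n
d = (3.090 + 1.227) / √149
d = 4.317 / 12.207
d ≈ 0.35

By Cohen's convention (0.2 small / 0.5 medium / 0.8 large): small effect.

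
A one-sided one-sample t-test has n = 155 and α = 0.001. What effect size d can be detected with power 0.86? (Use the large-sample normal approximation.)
d ≈ 0.33

Minimum detectable effect (one-sample t-test, normal approximation):
d = (z_α + z_β) / √n
d = (3.090 + 1.080) / √155
d = 4.171 / 12.450
d ≈ 0.33

By Cohen's convention (0.2 small / 0.5 medium / 0.8 large): small effect.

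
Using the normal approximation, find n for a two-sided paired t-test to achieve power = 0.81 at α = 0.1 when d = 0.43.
n = 35 pairs

Sample size formula (paired t-test, normal approximation):
n = ((z_{α/2} + z_β) / d)²

z_{α/2} = 1.645 (for α = 0.1, two-sided)
z_β = 0.878 (for power = 0.81)
d = 0.43

n = ((1.645 + 0.878) / 0.43)²
n = (5.867)²
n ≈ 34.42
Round up to the next whole number: n = 35 pairs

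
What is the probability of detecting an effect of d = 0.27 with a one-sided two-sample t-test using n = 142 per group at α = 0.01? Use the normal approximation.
Power ≈ 0.48

Power calculation (two-sample t-test, normal approximation):
z_β = d · √(n/2) - z_α
z_β = 0.27 · √(142/2) - 2.326
z_β = 0.27 · 8.426 - 2.326
z_β = -0.051

Power = Φ(z_β) = Φ(-0.051) ≈ 0.480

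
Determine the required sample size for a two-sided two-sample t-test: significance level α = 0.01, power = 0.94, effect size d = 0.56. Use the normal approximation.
n = 109 per group

Sample size formula (two-sample t-test, normal approximation):
n = 2 · ((z_{α/2} + z_β) / d)²

z_{α/2} = 2.576 (for α = 0.01, two-sided)
z_β = 1.555 (for power = 0.94)
d = 0.56

n = 2 · ((2.576 + 1.555) / 0.56)²
n = 2 · (7.377)²
n ≈ 108.84
Round up to the next whole number: n = 109 per group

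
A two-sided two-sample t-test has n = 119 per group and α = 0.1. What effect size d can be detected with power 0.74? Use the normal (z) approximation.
d ≈ 0.30

Minimum detectable effect (two-sample t-test, normal approximation):
d = (z_{α/2} + z_β) / √(n/2)
d = (1.645 + 0.643) / √(119/2)
d = 2.288 / 7.714
d ≈ 0.30

By Cohen's convention (0.2 small / 0.5 medium / 0.8 large): small effect.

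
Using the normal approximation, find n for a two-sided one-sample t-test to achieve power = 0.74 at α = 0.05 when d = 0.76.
n = 12

Sample size formula (one-sample t-test, normal approximation):
n = ((z_{α/2} + z_β) / d)²

z_{α/2} = 1.960 (for α = 0.05, two-sided)
z_β = 0.643 (for power = 0.74)
d = 0.76

n = ((1.960 + 0.643) / 0.76)²
n = (3.425)²
n ≈ 11.73
Round up to the next whole number: n = 12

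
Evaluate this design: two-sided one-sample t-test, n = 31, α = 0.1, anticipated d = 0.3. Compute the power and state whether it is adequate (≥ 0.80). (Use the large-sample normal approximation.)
Power ≈ 0.51; the study is underpowered (power < 0.80)

Power calculation (one-sample t-test, normal approximation):
z_β = d · √n - z_{α/2}
z_β = 0.3 · √31 - 1.645
z_β = 0.3 · 5.568 - 1.645
z_β = 0.025

Power = Φ(z_β) = Φ(0.025) ≈ 0.510

Effect size d = 0.3 is small by Cohen's convention (0.2/0.5/0.8).

Threshold: power ≥ 0.80 is conventionally adequate.
Power ≈ 0.51 → the study is underpowered (power < 0.80).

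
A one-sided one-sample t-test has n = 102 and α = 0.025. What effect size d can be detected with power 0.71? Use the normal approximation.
d ≈ 0.25

Minimum detectable effect (one-sample t-test, normal approximation):
d = (z_α + z_β) / √n
d = (1.960 + 0.553) / √102
d = 2.513 / 10.100
d ≈ 0.25

By Cohen's convention (0.2 small / 0.5 medium / 0.8 large): small effect.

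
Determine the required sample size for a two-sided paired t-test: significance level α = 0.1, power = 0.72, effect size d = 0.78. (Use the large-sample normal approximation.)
n = 9 pairs

Sample size formula (paired t-test, normal approximation):
n = ((z_{α/2} + z_β) / d)²

z_{α/2} = 1.645 (for α = 0.1, two-sided)
z_β = 0.583 (for power = 0.72)
d = 0.78

n = ((1.645 + 0.583) / 0.78)²
n = (2.856)²
n ≈ 8.16
Round up to the next whole number: n = 9 pairs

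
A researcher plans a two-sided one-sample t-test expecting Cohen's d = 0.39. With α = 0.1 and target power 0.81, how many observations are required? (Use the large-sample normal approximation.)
n = 42

Sample size formula (one-sample t-test, normal approximation):
n = ((z_{α/2} + z_β) / d)²

z_{α/2} = 1.645 (for α = 0.1, two-sided)
z_β = 0.878 (for power = 0.81)
d = 0.39

n = ((1.645 + 0.878) / 0.39)²
n = (6.469)²
n ≈ 41.85
Round up to the next whole number: n = 42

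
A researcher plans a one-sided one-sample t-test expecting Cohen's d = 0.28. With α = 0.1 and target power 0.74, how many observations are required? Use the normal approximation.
n = 48

Sample size formula (one-sample t-test, normal approximation):
n = ((z_α + z_β) / d)²

z_α = 1.282 (for α = 0.1, one-sided)
z_β = 0.643 (for power = 0.74)
d = 0.28

n = ((1.282 + 0.643) / 0.28)²
n = (6.875)²
n ≈ 47.27
Round up to the next whole number: n = 48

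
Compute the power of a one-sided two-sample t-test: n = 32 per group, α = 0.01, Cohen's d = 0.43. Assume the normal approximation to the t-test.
Power ≈ 0.27

Power calculation (two-sample t-test, normal approximation):
z_β = d · √(n/2) - z_α
z_β = 0.43 · √(32/2) - 2.326
z_β = 0.43 · 4.000 - 2.326
z_β = -0.606

Power = Φ(z_β) = Φ(-0.606) ≈ 0.272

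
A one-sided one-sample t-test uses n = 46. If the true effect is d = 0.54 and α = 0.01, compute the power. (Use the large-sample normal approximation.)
Power ≈ 0.91

Power calculation (one-sample t-test, normal approximation):
z_β = d · √n - z_α
z_β = 0.54 · √46 - 2.326
z_β = 0.54 · 6.782 - 2.326
z_β = 1.336

Power = Φ(z_β) = Φ(1.336) ≈ 0.909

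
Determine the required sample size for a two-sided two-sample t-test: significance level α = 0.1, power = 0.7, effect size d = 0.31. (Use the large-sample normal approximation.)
n = 98 per group

Sample size formula (two-sample t-test, normal approximation):
n = 2 · ((z_{α/2} + z_β) / d)²

z_{α/2} = 1.645 (for α = 0.1, two-sided)
z_β = 0.524 (for power = 0.7)
d = 0.31

n = 2 · ((1.645 + 0.524) / 0.31)²
n = 2 · (6.997)²
n ≈ 97.92
Round up to the next whole number: n = 98 per group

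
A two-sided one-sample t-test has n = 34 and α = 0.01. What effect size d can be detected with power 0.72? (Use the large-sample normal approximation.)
d ≈ 0.54

Minimum detectable effect (one-sample t-test, normal approximation):
d = (z_{α/2} + z_β) / √n
d = (2.576 + 0.583) / √34
d = 3.159 / 5.831
d ≈ 0.54

By Cohen's convention (0.2 small / 0.5 medium / 0.8 large): medium effect.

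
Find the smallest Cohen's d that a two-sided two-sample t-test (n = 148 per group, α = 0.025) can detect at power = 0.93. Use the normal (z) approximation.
d ≈ 0.43

Minimum detectable effect (two-sample t-test, normal approximation):
d = (z_{α/2} + z_β) / √(n/2)
d = (2.241 + 1.476) / √(148/2)
d = 3.717 / 8.602
d ≈ 0.43

By Cohen's convention (0.2 small / 0.5 medium / 0.8 large): small effect.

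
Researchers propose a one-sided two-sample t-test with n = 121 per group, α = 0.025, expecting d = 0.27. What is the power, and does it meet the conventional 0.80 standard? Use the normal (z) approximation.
Power ≈ 0.56; the study is underpowered (power < 0.80)

Power calculation (two-sample t-test, normal approximation):
z_β = d · √(n/2) - z_α
z_β = 0.27 · √(121/2) - 1.960
z_β = 0.27 · 7.778 - 1.960
z_β = 0.140

Power = Φ(z_β) = Φ(0.140) ≈ 0.556

Effect size d = 0.27 is small by Cohen's convention (0.2/0.5/0.8).

Threshold: power ≥ 0.80 is conventionally adequate.
Power ≈ 0.56 → the study is underpowered (power < 0.80).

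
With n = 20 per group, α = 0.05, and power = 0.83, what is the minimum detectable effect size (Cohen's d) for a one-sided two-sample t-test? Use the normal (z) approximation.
d ≈ 0.82

Minimum detectable effect (two-sample t-test, normal approximation):
d = (z_α + z_β) / √(n/2)
d = (1.645 + 0.954) / √(20/2)
d = 2.599 / 3.162
d ≈ 0.82

By Cohen's convention (0.2 small / 0.5 medium / 0.8 large): large effect.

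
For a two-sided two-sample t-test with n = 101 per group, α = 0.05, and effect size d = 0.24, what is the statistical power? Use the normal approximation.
Power ≈ 0.40

Power calculation (two-sample t-test, normal approximation):
z_β = d · √(n/2) - z_{α/2}
z_β = 0.24 · √(101/2) - 1.960
z_β = 0.24 · 7.106 - 1.960
z_β = -0.254

Power = Φ(z_β) = Φ(-0.254) ≈ 0.400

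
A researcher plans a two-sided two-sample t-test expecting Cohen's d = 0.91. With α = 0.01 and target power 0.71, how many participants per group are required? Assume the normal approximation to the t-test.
n = 24 per group

Sample size formula (two-sample t-test, normal approximation):
n = 2 · ((z_{α/2} + z_β) / d)²

z_{α/2} = 2.576 (for α = 0.01, two-sided)
z_β = 0.553 (for power = 0.71)
d = 0.91

n = 2 · ((2.576 + 0.553) / 0.91)²
n = 2 · (3.438)²
n ≈ 23.64
Round up to the next whole number: n = 24 per group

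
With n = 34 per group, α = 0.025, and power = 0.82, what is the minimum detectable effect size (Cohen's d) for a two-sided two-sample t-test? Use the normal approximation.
d ≈ 0.77

Minimum detectable effect (two-sample t-test, normal approximation):
d = (z_{α/2} + z_β) / √(n/2)
d = (2.241 + 0.915) / √(34/2)
d = 3.157 / 4.123
d ≈ 0.77

By Cohen's convention (0.2 small / 0.5 medium / 0.8 large): medium effect.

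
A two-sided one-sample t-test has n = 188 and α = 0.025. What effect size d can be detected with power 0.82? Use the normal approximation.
d ≈ 0.23

Minimum detectable effect (one-sample t-test, normal approximation):
d = (z_{α/2} + z_β) / √n
d = (2.241 + 0.915) / √188
d = 3.157 / 13.711
d ≈ 0.23

By Cohen's convention (0.2 small / 0.5 medium / 0.8 large): small effect.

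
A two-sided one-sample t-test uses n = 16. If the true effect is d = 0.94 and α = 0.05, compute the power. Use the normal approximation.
Power ≈ 0.96

Power calculation (one-sample t-test, normal approximation):
z_β = d · √n - z_{α/2}
z_β = 0.94 · √16 - 1.960
z_β = 0.94 · 4.000 - 1.960
z_β = 1.800

Power = Φ(z_β) = Φ(1.800) ≈ 0.964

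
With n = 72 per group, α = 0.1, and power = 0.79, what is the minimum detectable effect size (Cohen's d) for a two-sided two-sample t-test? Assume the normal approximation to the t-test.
d ≈ 0.41

Minimum detectable effect (two-sample t-test, normal approximation):
d = (z_{α/2} + z_β) / √(n/2)
d = (1.645 + 0.806) / √(72/2)
d = 2.451 / 6.000
d ≈ 0.41

By Cohen's convention (0.2 small / 0.5 medium / 0.8 large): small effect.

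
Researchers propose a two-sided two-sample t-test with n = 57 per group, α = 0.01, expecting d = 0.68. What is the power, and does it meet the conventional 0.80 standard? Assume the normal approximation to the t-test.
Power ≈ 0.85; the study is adequately powered (power ≥ 0.80)

Power calculation (two-sample t-test, normal approximation):
z_β = d · √(n/2) - z_{α/2}
z_β = 0.68 · √(57/2) - 2.576
z_β = 0.68 · 5.339 - 2.576
z_β = 1.054

Power = Φ(z_β) = Φ(1.054) ≈ 0.854

Effect size d = 0.68 is medium by Cohen's convention (0.2/0.5/0.8).

Threshold: power ≥ 0.80 is conventionally adequate.
Power ≈ 0.85 → the study is adequately powered (power ≥ 0.80).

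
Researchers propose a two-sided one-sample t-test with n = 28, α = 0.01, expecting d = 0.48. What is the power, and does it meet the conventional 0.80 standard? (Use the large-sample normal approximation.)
Power ≈ 0.49; the study is underpowered (power < 0.80)

Power calculation (one-sample t-test, normal approximation):
z_β = d · √n - z_{α/2}
z_β = 0.48 · √28 - 2.576
z_β = 0.48 · 5.292 - 2.576
z_β = -0.036

Power = Φ(z_β) = Φ(-0.036) ≈ 0.486

Effect size d = 0.48 is small by Cohen's convention (0.2/0.5/0.8).

Threshold: power ≥ 0.80 is conventionally adequate.
Power ≈ 0.49 → the study is underpowered (power < 0.80).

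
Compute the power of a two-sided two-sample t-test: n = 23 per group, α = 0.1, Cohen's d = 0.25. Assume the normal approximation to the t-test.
Power ≈ 0.21

Power calculation (two-sample t-test, normal approximation):
z_β = d · √(n/2) - z_{α/2}
z_β = 0.25 · √(23/2) - 1.645
z_β = 0.25 · 3.391 - 1.645
z_β = -0.797

Power = Φ(z_β) = Φ(-0.797) ≈ 0.213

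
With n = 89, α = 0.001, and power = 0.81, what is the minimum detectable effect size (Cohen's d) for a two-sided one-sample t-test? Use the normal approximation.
d ≈ 0.44

Minimum detectable effect (one-sample t-test, normal approximation):
d = (z_{α/2} + z_β) / √n
d = (3.291 + 0.878) / √89
d = 4.168 / 9.434
d ≈ 0.44

By Cohen's convention (0.2 small / 0.5 medium / 0.8 large): small effect.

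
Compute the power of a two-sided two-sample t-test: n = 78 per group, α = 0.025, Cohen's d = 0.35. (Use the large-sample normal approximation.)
Power ≈ 0.48

Power calculation (two-sample t-test, normal approximation):
z_β = d · √(n/2) - z_{α/2}
z_β = 0.35 · √(78/2) - 2.241
z_β = 0.35 · 6.245 - 2.241
z_β = -0.056

Power = Φ(z_β) = Φ(-0.056) ≈ 0.478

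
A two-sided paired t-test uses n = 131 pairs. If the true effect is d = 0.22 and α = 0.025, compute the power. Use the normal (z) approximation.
Power ≈ 0.61

Power calculation (paired t-test, normal approximation):
z_β = d · √n - z_{α/2}
z_β = 0.22 · √131 - 2.241
z_β = 0.22 · 11.446 - 2.241
z_β = 0.277

Power = Φ(z_β) = Φ(0.277) ≈ 0.609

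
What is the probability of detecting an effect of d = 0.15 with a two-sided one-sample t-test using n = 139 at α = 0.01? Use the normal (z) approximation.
Power ≈ 0.21

Power calculation (one-sample t-test, normal approximation):
z_β = d · √n - z_{α/2}
z_β = 0.15 · √139 - 2.576
z_β = 0.15 · 11.790 - 2.576
z_β = -0.807

Power = Φ(z_β) = Φ(-0.807) ≈ 0.210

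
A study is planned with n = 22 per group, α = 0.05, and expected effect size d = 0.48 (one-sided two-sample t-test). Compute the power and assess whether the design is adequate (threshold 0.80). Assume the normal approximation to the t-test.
Power ≈ 0.48; the study is underpowered (power < 0.80)

Power calculation (two-sample t-test, normal approximation):
z_β = d · √(n/2) - z_α
z_β = 0.48 · √(22/2) - 1.645
z_β = 0.48 · 3.317 - 1.645
z_β = -0.053

Power = Φ(z_β) = Φ(-0.053) ≈ 0.479

Effect size d = 0.48 is small by Cohen's convention (0.2/0.5/0.8).

Threshold: power ≥ 0.80 is conventionally adequate.
Power ≈ 0.48 → the study is underpowered (power < 0.80).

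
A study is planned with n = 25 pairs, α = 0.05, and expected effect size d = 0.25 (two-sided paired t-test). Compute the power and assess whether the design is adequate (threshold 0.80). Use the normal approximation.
Power ≈ 0.24; the study is underpowered (power < 0.80)

Power calculation (paired t-test, normal approximation):
z_β = d · √n - z_{α/2}
z_β = 0.25 · √25 - 1.960
z_β = 0.25 · 5.000 - 1.960
z_β = -0.710

Power = Φ(z_β) = Φ(-0.710) ≈ 0.239

Effect size d = 0.25 is small by Cohen's convention (0.2/0.5/0.8).

Threshold: power ≥ 0.80 is conventionally adequate.
Power ≈ 0.24 → the study is underpowered (power < 0.80).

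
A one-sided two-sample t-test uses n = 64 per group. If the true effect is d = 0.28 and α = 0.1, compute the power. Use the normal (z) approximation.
Power ≈ 0.62

Power calculation (two-sample t-test, normal approximation):
z_β = d · √(n/2) - z_α
z_β = 0.28 · √(64/2) - 1.282
z_β = 0.28 · 5.657 - 1.282
z_β = 0.302

Power = Φ(z_β) = Φ(0.302) ≈ 0.619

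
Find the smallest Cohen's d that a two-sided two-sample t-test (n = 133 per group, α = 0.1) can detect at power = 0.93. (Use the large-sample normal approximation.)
d ≈ 0.38

Minimum detectable effect (two-sample t-test, normal approximation):
d = (z_{α/2} + z_β) / √(n/2)
d = (1.645 + 1.476) / √(133/2)
d = 3.121 / 8.155
d ≈ 0.38

By Cohen's convention (0.2 small / 0.5 medium / 0.8 large): small effect.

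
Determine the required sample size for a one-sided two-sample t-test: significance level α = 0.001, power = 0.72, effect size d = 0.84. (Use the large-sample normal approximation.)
n = 39 per group

Sample size formula (two-sample t-test, normal approximation):
n = 2 · ((z_α + z_β) / d)²

z_α = 3.090 (for α = 0.001, one-sided)
z_β = 0.583 (for power = 0.72)
d = 0.84

n = 2 · ((3.090 + 0.583) / 0.84)²
n = 2 · (4.373)²
n ≈ 38.25
Round up to the next whole number: n = 39 per group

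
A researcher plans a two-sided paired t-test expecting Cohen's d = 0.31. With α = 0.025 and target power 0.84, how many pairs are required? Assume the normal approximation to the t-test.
n = 109 pairs

Sample size formula (paired t-test, normal approximation):
n = ((z_{α/2} + z_β) / d)²

z_{α/2} = 2.241 (for α = 0.025, two-sided)
z_β = 0.994 (for power = 0.84)
d = 0.31

n = ((2.241 + 0.994) / 0.31)²
n = (10.435)²
n ≈ 108.89
Round up to the next whole number: n = 109 pairs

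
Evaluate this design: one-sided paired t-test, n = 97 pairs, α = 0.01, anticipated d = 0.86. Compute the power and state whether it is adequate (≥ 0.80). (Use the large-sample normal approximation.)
Power ≈ 1.00; the study is adequately powered (power ≥ 0.80)

Power calculation (paired t-test, normal approximation):
z_β = d · √n - z_α
z_β = 0.86 · √97 - 2.326
z_β = 0.86 · 9.849 - 2.326
z_β = 6.144

Power = Φ(z_β) = Φ(6.144) ≈ 1.000

Effect size d = 0.86 is large by Cohen's convention (0.2/0.5/0.8).

Threshold: power ≥ 0.80 is conventionally adequate.
Power ≈ 1.00 → the study is adequately powered (power ≥ 0.80).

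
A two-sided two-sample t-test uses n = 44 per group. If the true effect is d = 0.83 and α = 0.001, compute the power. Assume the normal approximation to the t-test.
Power ≈ 0.73

Power calculation (two-sample t-test, normal approximation):
z_β = d · √(n/2) - z_{α/2}
z_β = 0.83 · √(44/2) - 3.291
z_β = 0.83 · 4.690 - 3.291
z_β = 0.603

Power = Φ(z_β) = Φ(0.603) ≈ 0.727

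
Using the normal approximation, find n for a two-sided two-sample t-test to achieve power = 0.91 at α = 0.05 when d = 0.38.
n = 151 per group

Sample size formula (two-sample t-test, normal approximation):
n = 2 · ((z_{α/2} + z_β) / d)²

z_{α/2} = 1.960 (for α = 0.05, two-sided)
z_β = 1.341 (for power = 0.91)
d = 0.38

n = 2 · ((1.960 + 1.341) / 0.38)²
n = 2 · (8.687)²
n ≈ 150.93
Round up to the next whole number: n = 151 per group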